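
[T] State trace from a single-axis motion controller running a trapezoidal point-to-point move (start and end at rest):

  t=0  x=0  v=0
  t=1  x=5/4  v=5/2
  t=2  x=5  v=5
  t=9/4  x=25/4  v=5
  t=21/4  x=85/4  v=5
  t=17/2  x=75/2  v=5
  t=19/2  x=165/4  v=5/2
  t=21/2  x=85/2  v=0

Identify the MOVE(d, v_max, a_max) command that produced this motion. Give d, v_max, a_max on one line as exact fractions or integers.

d=85/2 v_max=5 a_max=5/2

final state: t=21/2, x=85/2, v=0 → d = 85/2
a_max = (5/2−0)/(1−0) = 5/2
max v = 5 over t∈[2,17/2] → v_max = 5
check: 5·(2+13/2) = 85/2 ✓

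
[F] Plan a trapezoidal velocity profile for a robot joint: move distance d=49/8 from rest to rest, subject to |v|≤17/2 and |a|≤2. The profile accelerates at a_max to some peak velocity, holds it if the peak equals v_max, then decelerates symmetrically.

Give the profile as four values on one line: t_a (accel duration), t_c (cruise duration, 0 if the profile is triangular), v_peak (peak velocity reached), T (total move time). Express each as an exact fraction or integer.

t_a=7/4 t_c=0 v_peak=7/2 T=7/2

(v_max)²/a_max = (17/2)²/2 = 289/8
49/8 < 289/8 so t_c = 0
v_peak = √(49/8·2) = √(49/4) = 7/2
t_a = (7/2)/2 = 7/4; t_c = 0
T = 2·7/4 = 7/2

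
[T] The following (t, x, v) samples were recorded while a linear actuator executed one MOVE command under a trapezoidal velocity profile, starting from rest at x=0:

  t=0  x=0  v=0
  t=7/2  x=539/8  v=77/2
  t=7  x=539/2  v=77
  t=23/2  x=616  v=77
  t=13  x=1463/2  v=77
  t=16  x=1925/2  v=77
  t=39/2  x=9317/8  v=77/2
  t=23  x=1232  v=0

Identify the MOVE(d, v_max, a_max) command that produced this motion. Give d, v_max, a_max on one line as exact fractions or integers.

final state: t=23, x=1232, v=0 → d = 1232
a_max = (77/2−0)/(7/2−0) = 11
max v = 77 over t∈[7,16] → v_max = 77
check: 77·(7+9) = 1232 ✓

d=1232 v_max=77 a_max=11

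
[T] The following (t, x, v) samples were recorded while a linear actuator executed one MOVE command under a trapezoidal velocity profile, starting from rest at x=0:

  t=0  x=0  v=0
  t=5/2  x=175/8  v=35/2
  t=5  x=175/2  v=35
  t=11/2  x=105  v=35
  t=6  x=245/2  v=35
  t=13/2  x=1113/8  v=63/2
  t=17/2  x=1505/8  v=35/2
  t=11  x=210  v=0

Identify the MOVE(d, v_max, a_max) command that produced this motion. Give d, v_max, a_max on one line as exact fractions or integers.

d=210 v_max=35 a_max=7

final state: t=11, x=210, v=0 → d = 210
a_max = (35/2−0)/(5/2−0) = 7
max v = 35 over t∈[5,6] → v_max = 35
check: 35·(5+1) = 210 ✓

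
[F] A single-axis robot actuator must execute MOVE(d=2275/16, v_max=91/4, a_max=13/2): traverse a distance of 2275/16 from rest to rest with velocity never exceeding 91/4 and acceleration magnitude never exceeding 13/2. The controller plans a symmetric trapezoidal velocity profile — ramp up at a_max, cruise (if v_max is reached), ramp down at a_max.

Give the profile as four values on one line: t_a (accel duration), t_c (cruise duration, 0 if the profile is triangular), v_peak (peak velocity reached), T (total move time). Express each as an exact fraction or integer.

v_max²/a_max = (91/4)²/(13/2) = 637/8
2275/16 ≥ 637/8 so v_max reached
t_a = (91/4)/(13/2) = 7/2; v_peak = 91/4
d_cruise = 2275/16 − 637/8 = 1001/16; t_c = (1001/16)/(91/4) = 11/4
T = 2·7/2 + 11/4 = 39/4

t_a=7/2 t_c=11/4 v_peak=91/4 T=39/4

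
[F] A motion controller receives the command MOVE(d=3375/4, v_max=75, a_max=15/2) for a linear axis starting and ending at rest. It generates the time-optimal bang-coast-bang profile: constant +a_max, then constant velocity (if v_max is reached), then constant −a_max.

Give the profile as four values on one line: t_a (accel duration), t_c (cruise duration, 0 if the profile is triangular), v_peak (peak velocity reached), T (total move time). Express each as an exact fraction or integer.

v_max²/a_max = 75²/(15/2) = 750
3375/4 ≥ 750 so v_max reached
t_a = 75/(15/2) = 10; v_peak = 75
d_cruise = 3375/4 − 750 = 375/4; t_c = (375/4)/75 = 5/4
T = 2·10 + 5/4 = 85/4

t_a=10 t_c=5/4 v_peak=75 T=85/4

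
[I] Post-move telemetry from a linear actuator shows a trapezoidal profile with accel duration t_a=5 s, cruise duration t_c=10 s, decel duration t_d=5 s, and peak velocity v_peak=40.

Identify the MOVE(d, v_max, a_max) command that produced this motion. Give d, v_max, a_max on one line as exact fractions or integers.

d=600 v_max=40 a_max=8

a_max = 40/5 = 8
d_a = ½·40·5 = 100; d_c = 40·10 = 400
d = 2·100 + 400 = 600
t_c = 10 > 0 → v_max = v_peak = 40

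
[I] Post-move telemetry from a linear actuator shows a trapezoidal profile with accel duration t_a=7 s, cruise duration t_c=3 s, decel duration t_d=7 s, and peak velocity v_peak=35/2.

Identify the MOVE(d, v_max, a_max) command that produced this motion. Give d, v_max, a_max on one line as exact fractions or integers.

d=175 v_max=35/2 a_max=5/2

a_max = (35/2)/7 = 5/2
d_a = ½·35/2·7 = 245/4; d_c = 35/2·3 = 105/2
d = 2·245/4 + 105/2 = 175
t_c = 3 > 0 ⇒ limit active, v_max = 35/2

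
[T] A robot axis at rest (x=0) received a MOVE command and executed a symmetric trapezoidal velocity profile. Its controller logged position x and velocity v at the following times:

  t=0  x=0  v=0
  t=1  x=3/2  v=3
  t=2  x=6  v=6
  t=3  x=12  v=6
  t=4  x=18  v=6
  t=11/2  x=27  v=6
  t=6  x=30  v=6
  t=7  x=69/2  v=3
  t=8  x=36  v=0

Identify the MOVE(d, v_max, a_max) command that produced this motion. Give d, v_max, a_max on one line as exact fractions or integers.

d=36 v_max=6 a_max=3

final state: t=8, x=36, v=0 → d = 36
a_max = (3−0)/(1−0) = 3
max v = 6 over t∈[2,6] → v_max = 6
check: 6·(2+4) = 36 ✓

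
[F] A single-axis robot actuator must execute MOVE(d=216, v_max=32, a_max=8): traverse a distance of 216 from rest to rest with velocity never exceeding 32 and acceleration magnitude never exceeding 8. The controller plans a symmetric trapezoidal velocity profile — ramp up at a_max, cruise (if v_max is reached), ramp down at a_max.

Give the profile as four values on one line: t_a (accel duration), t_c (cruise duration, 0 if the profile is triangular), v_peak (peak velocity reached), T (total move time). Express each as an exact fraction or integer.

vₘ²/aₘ = 32²/8 = 128
216 ≥ 128 → trapezoidal
t_a = 32/8 = 4; v_peak = 32
d_cruise = 216 − 128 = 88; t_c = 88/32 = 11/4
T = 2·4 + 11/4 = 43/4

t_a=4 t_c=11/4 v_peak=32 T=43/4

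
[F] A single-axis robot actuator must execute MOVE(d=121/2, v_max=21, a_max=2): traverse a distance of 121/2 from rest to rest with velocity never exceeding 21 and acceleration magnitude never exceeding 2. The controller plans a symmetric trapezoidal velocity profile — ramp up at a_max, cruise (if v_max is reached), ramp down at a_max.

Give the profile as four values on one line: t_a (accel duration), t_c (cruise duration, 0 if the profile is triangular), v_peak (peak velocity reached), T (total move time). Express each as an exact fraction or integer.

v_max²/a_max = 21²/2 = 441/2
121/2 < 441/2 → triangular
v_peak = √(121/2·2) = √121 = 11
t_a = 11/2; t_c = 0
T = 2·11/2 = 11

t_a=11/2 t_c=0 v_peak=11 T=11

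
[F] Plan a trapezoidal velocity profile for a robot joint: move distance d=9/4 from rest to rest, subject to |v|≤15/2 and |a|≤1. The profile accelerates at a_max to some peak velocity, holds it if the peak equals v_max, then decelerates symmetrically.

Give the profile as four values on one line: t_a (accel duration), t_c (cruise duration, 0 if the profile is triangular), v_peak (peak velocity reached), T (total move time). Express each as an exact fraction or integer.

(v_max)²/a_max = (15/2)²/1 = 225/4
9/4 < 225/4 so t_c = 0
v_peak = √(9/4·1) = √(9/4) = 3/2
t_a = (3/2)/1 = 3/2; t_c = 0
T = 2·3/2 = 3

t_a=3/2 t_c=0 v_peak=3/2 T=3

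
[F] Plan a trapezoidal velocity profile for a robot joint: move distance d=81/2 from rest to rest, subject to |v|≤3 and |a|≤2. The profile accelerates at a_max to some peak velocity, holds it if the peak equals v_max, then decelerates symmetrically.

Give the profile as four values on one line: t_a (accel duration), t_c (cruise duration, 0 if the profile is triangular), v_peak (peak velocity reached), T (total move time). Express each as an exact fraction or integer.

t_a=3/2 t_c=12 v_peak=3 T=15

(v_max)²/a_max = 3²/2 = 9/2
81/2 ≥ 9/2 ⇒ cruise phase
t_a = 3/2; v_peak = 3
d_cruise = 81/2 − 9/2 = 36; t_c = 36/3 = 12
T = 2·3/2 + 12 = 15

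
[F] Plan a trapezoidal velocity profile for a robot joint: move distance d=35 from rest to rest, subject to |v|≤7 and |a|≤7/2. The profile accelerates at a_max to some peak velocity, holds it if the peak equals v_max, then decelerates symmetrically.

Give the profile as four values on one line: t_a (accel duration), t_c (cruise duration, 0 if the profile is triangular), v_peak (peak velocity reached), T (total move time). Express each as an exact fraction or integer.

t_a=2 t_c=3 v_peak=7 T=7

(v_max)²/a_max = 7²/(7/2) = 14
35 ≥ 14 → trapezoidal
t_a = 7/(7/2) = 2; v_peak = 7
d_cruise = 35 − 14 = 21; t_c = 21/7 = 3
T = 2·2 + 3 = 7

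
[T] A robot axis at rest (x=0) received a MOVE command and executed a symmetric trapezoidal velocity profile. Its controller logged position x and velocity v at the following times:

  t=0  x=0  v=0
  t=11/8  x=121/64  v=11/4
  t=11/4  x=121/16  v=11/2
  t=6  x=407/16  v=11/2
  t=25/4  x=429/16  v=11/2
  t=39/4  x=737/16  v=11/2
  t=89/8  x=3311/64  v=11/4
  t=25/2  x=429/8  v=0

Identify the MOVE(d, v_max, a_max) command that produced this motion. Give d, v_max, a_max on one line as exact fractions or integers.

final state: t=25/2, x=429/8, v=0 → d = 429/8
a_max = (11/4−0)/(11/8−0) = 2
max v = 11/2 over t∈[11/4,39/4] → v_max = 11/2
check: 11/2·(11/4+7) = 429/8 ✓

d=429/8 v_max=11/2 a_max=2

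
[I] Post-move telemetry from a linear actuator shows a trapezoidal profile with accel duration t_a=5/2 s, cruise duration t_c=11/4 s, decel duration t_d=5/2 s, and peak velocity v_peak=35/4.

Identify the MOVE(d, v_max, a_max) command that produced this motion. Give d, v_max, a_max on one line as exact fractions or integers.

a_max = (35/4)/(5/2) = 7/2
d_a = ½·35/4·5/2 = 175/16; d_c = 35/4·11/4 = 385/16
d = 2·175/16 + 385/16 = 735/16
t_c = 11/4 > 0 → v_max = v_peak = 35/4

d=735/16 v_max=35/4 a_max=7/2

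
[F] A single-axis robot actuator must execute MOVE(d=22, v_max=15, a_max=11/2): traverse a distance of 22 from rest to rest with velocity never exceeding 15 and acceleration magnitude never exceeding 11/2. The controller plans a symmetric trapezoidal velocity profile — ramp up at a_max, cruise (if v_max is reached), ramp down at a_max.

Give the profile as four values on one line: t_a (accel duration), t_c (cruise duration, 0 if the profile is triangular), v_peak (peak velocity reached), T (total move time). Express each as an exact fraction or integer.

t_a=2 t_c=0 v_peak=11 T=4

vₘ²/aₘ = 15²/(11/2) = 450/11
22 < 450/11 so t_c = 0
v_peak = √(22·11/2) = √121 = 11
t_a = 11/(11/2) = 2; t_c = 0
T = 2·2 = 4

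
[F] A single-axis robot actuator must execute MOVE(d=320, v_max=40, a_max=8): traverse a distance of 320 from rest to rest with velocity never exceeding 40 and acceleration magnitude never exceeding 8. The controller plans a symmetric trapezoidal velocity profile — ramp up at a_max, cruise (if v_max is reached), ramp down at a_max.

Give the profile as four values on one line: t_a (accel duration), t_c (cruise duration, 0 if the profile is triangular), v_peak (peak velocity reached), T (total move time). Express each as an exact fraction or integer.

t_a=5 t_c=3 v_peak=40 T=13

(v_max)²/a_max = 40²/8 = 200
320 ≥ 200 so v_max reached
t_a = 40/8 = 5; v_peak = 40
d_cruise = 320 − 200 = 120; t_c = 120/40 = 3
T = 2·5 + 3 = 13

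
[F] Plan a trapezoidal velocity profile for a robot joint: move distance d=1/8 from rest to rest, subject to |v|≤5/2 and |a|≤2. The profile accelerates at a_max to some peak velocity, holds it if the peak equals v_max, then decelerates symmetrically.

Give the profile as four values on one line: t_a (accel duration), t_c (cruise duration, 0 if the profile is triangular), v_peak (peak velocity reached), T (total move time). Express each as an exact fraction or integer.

t_a=1/4 t_c=0 v_peak=1/2 T=1/2

v_max²/a_max = (5/2)²/2 = 25/8
1/8 < 25/8 → triangular
v_peak = √(1/8·2) = √(1/4) = 1/2
t_a = (1/2)/2 = 1/4; t_c = 0
T = 2·1/4 = 1/2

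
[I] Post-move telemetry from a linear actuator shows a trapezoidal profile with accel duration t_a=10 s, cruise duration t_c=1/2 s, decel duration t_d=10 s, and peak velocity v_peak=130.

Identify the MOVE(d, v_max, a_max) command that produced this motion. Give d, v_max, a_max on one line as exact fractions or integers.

a_max = 130/10 = 13
d_a = ½·130·10 = 650; d_c = 130·1/2 = 65
d = 2·650 + 65 = 1365
t_c = 1/2 > 0 ⇒ limit active, v_max = 130

d=1365 v_max=130 a_max=13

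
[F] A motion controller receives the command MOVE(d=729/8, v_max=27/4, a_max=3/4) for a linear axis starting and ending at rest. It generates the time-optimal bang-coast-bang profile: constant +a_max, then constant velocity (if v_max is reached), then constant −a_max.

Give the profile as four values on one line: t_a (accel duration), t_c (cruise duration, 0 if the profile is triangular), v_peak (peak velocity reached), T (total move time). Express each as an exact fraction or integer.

t_a=9 t_c=9/2 v_peak=27/4 T=45/2

v_max²/a_max = (27/4)²/(3/4) = 243/4
729/8 ≥ 243/4 so v_max reached
t_a = (27/4)/(3/4) = 9; v_peak = 27/4
d_cruise = 729/8 − 243/4 = 243/8; t_c = (243/8)/(27/4) = 9/2
T = 2·9 + 9/2 = 45/2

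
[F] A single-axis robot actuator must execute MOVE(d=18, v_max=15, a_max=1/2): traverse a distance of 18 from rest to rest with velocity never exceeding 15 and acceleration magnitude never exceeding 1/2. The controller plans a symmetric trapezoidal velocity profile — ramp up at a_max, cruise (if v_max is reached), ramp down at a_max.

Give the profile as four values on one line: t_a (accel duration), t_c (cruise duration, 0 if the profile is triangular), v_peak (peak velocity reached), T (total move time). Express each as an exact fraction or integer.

t_a=6 t_c=0 v_peak=3 T=12

vₘ²/aₘ = 15²/(1/2) = 450
18 < 450 so t_c = 0
v_peak = √(18·1/2) = √9 = 3
t_a = 3/(1/2) = 6; t_c = 0
T = 2·6 = 12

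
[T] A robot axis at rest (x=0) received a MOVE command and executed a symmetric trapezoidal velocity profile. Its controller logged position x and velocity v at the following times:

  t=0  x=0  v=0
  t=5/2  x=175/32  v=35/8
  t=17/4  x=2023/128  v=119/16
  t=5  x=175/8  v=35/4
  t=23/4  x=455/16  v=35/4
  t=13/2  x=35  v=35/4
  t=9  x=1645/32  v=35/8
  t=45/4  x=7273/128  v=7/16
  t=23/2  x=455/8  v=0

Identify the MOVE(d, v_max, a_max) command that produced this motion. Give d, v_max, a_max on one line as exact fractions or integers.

d=455/8 v_max=35/4 a_max=7/4

final state: t=23/2, x=455/8, v=0 → d = 455/8
a_max = (35/8−0)/(5/2−0) = 7/4
max v = 35/4 over t∈[5,13/2] → v_max = 35/4
check: 35/4·(5+3/2) = 455/8 ✓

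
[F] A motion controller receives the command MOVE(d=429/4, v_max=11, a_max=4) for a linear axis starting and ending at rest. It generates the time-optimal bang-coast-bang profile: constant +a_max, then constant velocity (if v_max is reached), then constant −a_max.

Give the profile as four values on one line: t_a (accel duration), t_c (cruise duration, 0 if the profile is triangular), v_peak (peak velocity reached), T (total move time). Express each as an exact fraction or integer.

vₘ²/aₘ = 11²/4 = 121/4
429/4 ≥ 121/4 so v_max reached
t_a = 11/4; v_peak = 11
d_cruise = 429/4 − 121/4 = 77; t_c = 77/11 = 7
T = 2·11/4 + 7 = 25/2

t_a=11/4 t_c=7 v_peak=11 T=25/2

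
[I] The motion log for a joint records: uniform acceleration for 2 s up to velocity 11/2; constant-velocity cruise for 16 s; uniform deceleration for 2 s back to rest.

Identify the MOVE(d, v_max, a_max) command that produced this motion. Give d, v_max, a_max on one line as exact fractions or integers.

a_max = (11/2)/2 = 11/4
d_a = ½·11/2·2 = 11/2; d_c = 11/2·16 = 88
d = 2·11/2 + 88 = 99
t_c = 16 > 0 so v_max = 11/2

d=99 v_max=11/2 a_max=11/4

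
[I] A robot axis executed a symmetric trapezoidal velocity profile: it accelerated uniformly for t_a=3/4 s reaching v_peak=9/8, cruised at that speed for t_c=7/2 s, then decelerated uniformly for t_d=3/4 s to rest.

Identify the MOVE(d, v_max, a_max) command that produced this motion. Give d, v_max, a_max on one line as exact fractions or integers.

d=153/32 v_max=9/8 a_max=3/2

a_max = (9/8)/(3/4) = 3/2
d_a = ½·9/8·3/4 = 27/64; d_c = 9/8·7/2 = 63/16
d = 2·27/64 + 63/16 = 153/32
t_c = 7/2 > 0 so v_max = 9/8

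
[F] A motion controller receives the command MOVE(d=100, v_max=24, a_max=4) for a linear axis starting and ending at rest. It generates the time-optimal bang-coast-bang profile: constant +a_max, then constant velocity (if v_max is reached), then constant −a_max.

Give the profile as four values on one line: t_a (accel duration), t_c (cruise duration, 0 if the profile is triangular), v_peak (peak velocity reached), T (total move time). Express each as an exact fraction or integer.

(v_max)²/a_max = 24²/4 = 144
100 < 144 so t_c = 0
v_peak = √(100·4) = √400 = 20
t_a = 20/4 = 5; t_c = 0
T = 2·5 = 10

t_a=5 t_c=0 v_peak=20 T=10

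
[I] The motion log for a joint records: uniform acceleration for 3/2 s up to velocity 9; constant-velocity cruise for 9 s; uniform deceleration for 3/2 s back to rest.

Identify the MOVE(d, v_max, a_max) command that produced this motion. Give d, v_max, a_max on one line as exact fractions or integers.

a_max = 9/(3/2) = 6
d_a = ½·9·3/2 = 27/4; d_c = 9·9 = 81
d = 2·27/4 + 81 = 189/2
t_c = 9 > 0 ⇒ limit active, v_max = 9

d=189/2 v_max=9 a_max=6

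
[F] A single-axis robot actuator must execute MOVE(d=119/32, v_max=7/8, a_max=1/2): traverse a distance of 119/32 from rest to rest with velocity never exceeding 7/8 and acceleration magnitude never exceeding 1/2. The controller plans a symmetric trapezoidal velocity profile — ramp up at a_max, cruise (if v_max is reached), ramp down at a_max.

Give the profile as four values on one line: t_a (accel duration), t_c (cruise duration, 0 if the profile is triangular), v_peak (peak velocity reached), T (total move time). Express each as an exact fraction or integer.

t_a=7/4 t_c=5/2 v_peak=7/8 T=6

vₘ²/aₘ = (7/8)²/(1/2) = 49/32
119/32 ≥ 49/32 ⇒ cruise phase
t_a = (7/8)/(1/2) = 7/4; v_peak = 7/8
d_cruise = 119/32 − 49/32 = 35/16; t_c = (35/16)/(7/8) = 5/2
T = 2·7/4 + 5/2 = 6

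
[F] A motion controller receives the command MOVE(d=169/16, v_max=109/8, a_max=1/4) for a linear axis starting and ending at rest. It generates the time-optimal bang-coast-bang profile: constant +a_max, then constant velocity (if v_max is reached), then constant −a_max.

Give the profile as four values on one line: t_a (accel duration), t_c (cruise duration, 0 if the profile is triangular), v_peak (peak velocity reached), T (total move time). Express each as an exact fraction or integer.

(v_max)²/a_max = (109/8)²/(1/4) = 11881/16
169/16 < 11881/16 → triangular
v_peak = √(169/16·1/4) = √(169/64) = 13/8
t_a = (13/8)/(1/4) = 13/2; t_c = 0
T = 2·13/2 = 13

t_a=13/2 t_c=0 v_peak=13/8 T=13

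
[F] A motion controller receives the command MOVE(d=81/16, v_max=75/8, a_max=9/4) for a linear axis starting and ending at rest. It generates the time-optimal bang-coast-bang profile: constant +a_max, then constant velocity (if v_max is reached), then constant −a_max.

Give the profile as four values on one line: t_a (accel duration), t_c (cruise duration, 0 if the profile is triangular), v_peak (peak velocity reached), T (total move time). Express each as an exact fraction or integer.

t_a=3/2 t_c=0 v_peak=27/8 T=3

v_max²/a_max = (75/8)²/(9/4) = 625/16
81/16 < 625/16 so t_c = 0
v_peak = √(81/16·9/4) = √(729/64) = 27/8
t_a = (27/8)/(9/4) = 3/2; t_c = 0
T = 2·3/2 = 3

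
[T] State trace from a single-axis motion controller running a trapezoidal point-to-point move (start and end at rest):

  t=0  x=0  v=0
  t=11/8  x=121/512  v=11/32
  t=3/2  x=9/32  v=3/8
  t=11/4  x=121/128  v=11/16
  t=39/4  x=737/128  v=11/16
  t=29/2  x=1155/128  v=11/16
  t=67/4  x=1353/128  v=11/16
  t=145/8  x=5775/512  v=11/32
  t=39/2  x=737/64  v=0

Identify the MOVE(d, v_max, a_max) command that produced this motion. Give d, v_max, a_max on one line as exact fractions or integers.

d=737/64 v_max=11/16 a_max=1/4

final state: t=39/2, x=737/64, v=0 → d = 737/64
a_max = (11/32−0)/(11/8−0) = 1/4
max v = 11/16 over t∈[11/4,67/4] → v_max = 11/16
check: 11/16·(11/4+14) = 737/64 ✓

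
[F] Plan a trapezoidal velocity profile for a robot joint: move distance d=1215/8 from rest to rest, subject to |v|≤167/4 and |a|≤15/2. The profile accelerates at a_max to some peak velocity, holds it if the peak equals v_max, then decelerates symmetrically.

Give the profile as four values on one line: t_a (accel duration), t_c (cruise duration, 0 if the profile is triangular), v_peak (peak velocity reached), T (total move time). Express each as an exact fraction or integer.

t_a=9/2 t_c=0 v_peak=135/4 T=9

v_max²/a_max = (167/4)²/(15/2) = 27889/120
1215/8 < 27889/120 ⇒ no cruise
v_peak = √(1215/8·15/2) = √(18225/16) = 135/4
t_a = (135/4)/(15/2) = 9/2; t_c = 0
T = 2·9/2 = 9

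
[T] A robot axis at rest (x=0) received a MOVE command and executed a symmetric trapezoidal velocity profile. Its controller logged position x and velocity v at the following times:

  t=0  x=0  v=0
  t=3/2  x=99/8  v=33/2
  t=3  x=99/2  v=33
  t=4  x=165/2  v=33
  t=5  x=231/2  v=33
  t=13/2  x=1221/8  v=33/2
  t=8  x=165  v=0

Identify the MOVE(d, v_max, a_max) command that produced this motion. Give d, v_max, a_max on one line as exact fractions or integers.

d=165 v_max=33 a_max=11

final state: t=8, x=165, v=0 → d = 165
a_max = (33/2−0)/(3/2−0) = 11
max v = 33 over t∈[3,5] → v_max = 33
check: 33·(3+2) = 165 ✓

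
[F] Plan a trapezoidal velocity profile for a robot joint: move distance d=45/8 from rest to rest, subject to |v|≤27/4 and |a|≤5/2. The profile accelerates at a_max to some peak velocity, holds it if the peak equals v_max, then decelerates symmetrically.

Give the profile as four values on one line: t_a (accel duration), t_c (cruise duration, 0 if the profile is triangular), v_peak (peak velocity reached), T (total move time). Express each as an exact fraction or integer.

t_a=3/2 t_c=0 v_peak=15/4 T=3

(v_max)²/a_max = (27/4)²/(5/2) = 729/40
45/8 < 729/40 so t_c = 0
v_peak = √(45/8·5/2) = √(225/16) = 15/4
t_a = (15/4)/(5/2) = 3/2; t_c = 0
T = 2·3/2 = 3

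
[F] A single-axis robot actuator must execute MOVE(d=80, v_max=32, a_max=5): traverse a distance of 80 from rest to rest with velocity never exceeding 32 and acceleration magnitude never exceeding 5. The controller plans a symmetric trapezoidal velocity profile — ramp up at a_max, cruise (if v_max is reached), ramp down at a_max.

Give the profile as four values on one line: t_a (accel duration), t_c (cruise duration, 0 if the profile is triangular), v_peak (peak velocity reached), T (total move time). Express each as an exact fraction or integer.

vₘ²/aₘ = 32²/5 = 1024/5
80 < 1024/5 ⇒ no cruise
v_peak = √(80·5) = √400 = 20
t_a = 20/5 = 4; t_c = 0
T = 2·4 = 8

t_a=4 t_c=0 v_peak=20 T=8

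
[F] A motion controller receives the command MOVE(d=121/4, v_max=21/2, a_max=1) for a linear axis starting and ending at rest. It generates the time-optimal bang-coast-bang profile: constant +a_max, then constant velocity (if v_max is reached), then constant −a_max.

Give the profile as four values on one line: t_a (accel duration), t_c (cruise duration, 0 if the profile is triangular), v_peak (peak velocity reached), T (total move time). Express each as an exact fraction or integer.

t_a=11/2 t_c=0 v_peak=11/2 T=11

vₘ²/aₘ = (21/2)²/1 = 441/4
121/4 < 441/4 ⇒ no cruise
v_peak = √(121/4·1) = √(121/4) = 11/2
t_a = (11/2)/1 = 11/2; t_c = 0
T = 2·11/2 = 11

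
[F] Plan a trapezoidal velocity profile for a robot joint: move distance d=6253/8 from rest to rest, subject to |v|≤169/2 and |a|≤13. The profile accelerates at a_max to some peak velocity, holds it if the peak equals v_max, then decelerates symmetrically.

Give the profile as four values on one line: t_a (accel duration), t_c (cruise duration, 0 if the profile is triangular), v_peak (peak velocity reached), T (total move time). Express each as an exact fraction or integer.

vₘ²/aₘ = (169/2)²/13 = 2197/4
6253/8 ≥ 2197/4 → trapezoidal
t_a = (169/2)/13 = 13/2; v_peak = 169/2
d_cruise = 6253/8 − 2197/4 = 1859/8; t_c = (1859/8)/(169/2) = 11/4
T = 2·13/2 + 11/4 = 63/4

t_a=13/2 t_c=11/4 v_peak=169/2 T=63/4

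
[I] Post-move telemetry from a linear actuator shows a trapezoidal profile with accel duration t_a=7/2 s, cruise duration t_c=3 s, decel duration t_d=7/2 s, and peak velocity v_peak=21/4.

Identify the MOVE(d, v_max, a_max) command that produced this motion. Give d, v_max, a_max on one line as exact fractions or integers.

a_max = (21/4)/(7/2) = 3/2
d_a = ½·21/4·7/2 = 147/16; d_c = 21/4·3 = 63/4
d = 2·147/16 + 63/4 = 273/8
t_c = 3 > 0 so v_max = 21/4

d=273/8 v_max=21/4 a_max=3/2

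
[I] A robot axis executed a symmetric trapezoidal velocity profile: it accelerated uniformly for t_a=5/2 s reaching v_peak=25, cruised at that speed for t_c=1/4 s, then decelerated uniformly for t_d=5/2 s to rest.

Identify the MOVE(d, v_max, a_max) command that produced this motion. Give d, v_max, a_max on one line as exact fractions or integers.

a_max = 25/(5/2) = 10
d_a = ½·25·5/2 = 125/4; d_c = 25·1/4 = 25/4
d = 2·125/4 + 25/4 = 275/4
t_c = 1/4 > 0 so v_max = 25

d=275/4 v_max=25 a_max=10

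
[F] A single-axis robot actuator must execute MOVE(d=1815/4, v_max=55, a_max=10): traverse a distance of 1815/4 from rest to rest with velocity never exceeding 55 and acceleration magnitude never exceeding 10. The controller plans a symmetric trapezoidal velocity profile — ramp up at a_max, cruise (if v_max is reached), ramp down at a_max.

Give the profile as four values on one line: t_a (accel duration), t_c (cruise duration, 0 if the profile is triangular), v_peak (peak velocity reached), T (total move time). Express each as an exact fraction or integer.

v_max²/a_max = 55²/10 = 605/2
1815/4 ≥ 605/2 ⇒ cruise phase
t_a = 55/10 = 11/2; v_peak = 55
d_cruise = 1815/4 − 605/2 = 605/4; t_c = (605/4)/55 = 11/4
T = 2·11/2 + 11/4 = 55/4

t_a=11/2 t_c=11/4 v_peak=55 T=55/4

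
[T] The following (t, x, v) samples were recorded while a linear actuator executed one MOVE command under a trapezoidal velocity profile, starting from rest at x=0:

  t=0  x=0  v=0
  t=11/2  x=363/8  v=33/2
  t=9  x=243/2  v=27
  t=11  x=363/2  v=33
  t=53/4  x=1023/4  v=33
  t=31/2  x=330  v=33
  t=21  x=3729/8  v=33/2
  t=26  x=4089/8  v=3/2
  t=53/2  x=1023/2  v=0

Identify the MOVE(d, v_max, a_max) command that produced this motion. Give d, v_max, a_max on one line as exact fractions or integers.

final state: t=53/2, x=1023/2, v=0 → d = 1023/2
a_max = (33/2−0)/(11/2−0) = 3
max v = 33 over t∈[11,31/2] → v_max = 33
check: 33·(11+9/2) = 1023/2 ✓

d=1023/2 v_max=33 a_max=3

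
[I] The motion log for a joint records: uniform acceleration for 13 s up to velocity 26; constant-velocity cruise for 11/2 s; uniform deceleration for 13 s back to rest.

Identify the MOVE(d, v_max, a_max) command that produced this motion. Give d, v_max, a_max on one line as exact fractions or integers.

a_max = 26/13 = 2
d_a = ½·26·13 = 169; d_c = 26·11/2 = 143
d = 2·169 + 143 = 481
t_c = 11/2 > 0 so v_max = 26

d=481 v_max=26 a_max=2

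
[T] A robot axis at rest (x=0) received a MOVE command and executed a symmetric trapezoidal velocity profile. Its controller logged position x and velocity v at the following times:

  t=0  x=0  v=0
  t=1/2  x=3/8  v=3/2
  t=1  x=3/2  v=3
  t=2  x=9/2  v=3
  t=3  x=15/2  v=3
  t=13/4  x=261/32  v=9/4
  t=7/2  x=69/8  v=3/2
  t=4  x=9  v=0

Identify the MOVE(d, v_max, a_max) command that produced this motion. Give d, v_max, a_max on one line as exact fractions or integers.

d=9 v_max=3 a_max=3

final state: t=4, x=9, v=0 → d = 9
a_max = (3/2−0)/(1/2−0) = 3
max v = 3 over t∈[1,3] → v_max = 3
check: 3·(1+2) = 9 ✓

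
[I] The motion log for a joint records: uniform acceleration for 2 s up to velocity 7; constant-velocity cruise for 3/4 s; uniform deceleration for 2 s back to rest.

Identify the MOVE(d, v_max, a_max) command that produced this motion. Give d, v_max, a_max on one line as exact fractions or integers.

a_max = 7/2
d_a = ½·7·2 = 7; d_c = 7·3/4 = 21/4
d = 2·7 + 21/4 = 77/4
t_c = 3/4 > 0 so v_max = 7

d=77/4 v_max=7 a_max=7/2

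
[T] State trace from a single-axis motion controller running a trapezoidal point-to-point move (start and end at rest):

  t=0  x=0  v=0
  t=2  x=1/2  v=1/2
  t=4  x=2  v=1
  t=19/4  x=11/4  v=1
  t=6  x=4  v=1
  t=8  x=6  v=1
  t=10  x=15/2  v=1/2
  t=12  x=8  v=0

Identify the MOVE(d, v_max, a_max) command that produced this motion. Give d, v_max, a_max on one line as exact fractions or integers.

final state: t=12, x=8, v=0 → d = 8
a_max = (1/2−0)/(2−0) = 1/4
max v = 1 over t∈[4,8] → v_max = 1
check: 1·(4+4) = 8 ✓

d=8 v_max=1 a_max=1/4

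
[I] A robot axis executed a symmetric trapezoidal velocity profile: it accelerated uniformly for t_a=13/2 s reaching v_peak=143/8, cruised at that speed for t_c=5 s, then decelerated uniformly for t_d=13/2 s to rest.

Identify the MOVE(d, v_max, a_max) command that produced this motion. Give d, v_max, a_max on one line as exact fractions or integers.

a_max = (143/8)/(13/2) = 11/4
d_a = ½·143/8·13/2 = 1859/32; d_c = 143/8·5 = 715/8
d = 2·1859/32 + 715/8 = 3289/16
t_c = 5 > 0 so v_max = 143/8

d=3289/16 v_max=143/8 a_max=11/4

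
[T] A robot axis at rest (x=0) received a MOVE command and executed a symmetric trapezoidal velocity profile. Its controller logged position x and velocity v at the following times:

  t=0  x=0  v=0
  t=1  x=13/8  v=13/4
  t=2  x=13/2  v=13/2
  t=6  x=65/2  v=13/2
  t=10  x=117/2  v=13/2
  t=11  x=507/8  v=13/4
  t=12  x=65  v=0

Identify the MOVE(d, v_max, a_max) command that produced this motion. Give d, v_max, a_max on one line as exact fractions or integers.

final state: t=12, x=65, v=0 → d = 65
a_max = (13/4−0)/(1−0) = 13/4
max v = 13/2 over t∈[2,10] → v_max = 13/2
check: 13/2·(2+8) = 65 ✓

d=65 v_max=13/2 a_max=13/4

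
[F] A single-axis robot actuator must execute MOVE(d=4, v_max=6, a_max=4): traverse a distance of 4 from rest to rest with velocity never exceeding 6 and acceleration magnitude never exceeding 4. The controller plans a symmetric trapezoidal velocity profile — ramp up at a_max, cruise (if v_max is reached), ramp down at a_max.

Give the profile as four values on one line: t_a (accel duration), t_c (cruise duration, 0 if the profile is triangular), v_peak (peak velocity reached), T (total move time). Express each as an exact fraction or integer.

t_a=1 t_c=0 v_peak=4 T=2

(v_max)²/a_max = 6²/4 = 9
4 < 9 so t_c = 0
v_peak = √(4·4) = √16 = 4
t_a = 4/4 = 1; t_c = 0
T = 2·1 = 2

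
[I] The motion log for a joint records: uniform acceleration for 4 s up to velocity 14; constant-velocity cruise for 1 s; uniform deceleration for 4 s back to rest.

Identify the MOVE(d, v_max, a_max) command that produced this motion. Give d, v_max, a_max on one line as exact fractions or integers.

a_max = 14/4 = 7/2
d_a = ½·14·4 = 28; d_c = 14·1 = 14
d = 2·28 + 14 = 70
t_c = 1 > 0 ⇒ limit active, v_max = 14

d=70 v_max=14 a_max=7/2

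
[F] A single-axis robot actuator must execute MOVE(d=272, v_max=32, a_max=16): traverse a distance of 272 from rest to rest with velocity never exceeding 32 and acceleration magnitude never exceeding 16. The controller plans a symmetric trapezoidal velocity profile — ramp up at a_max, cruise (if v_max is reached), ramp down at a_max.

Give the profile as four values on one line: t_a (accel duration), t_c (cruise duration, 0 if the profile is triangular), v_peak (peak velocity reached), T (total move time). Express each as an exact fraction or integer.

(v_max)²/a_max = 32²/16 = 64
272 ≥ 64 ⇒ cruise phase
t_a = 32/16 = 2; v_peak = 32
d_cruise = 272 − 64 = 208; t_c = 208/32 = 13/2
T = 2·2 + 13/2 = 21/2

t_a=2 t_c=13/2 v_peak=32 T=21/2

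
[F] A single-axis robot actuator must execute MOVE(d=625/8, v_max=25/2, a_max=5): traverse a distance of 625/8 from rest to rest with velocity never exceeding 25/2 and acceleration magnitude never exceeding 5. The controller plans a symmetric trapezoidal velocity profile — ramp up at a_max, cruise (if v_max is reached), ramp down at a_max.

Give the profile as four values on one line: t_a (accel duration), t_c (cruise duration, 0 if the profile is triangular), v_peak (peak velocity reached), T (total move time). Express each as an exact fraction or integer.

(v_max)²/a_max = (25/2)²/5 = 125/4
625/8 ≥ 125/4 so v_max reached
t_a = (25/2)/5 = 5/2; v_peak = 25/2
d_cruise = 625/8 − 125/4 = 375/8; t_c = (375/8)/(25/2) = 15/4
T = 2·5/2 + 15/4 = 35/4

t_a=5/2 t_c=15/4 v_peak=25/2 T=35/4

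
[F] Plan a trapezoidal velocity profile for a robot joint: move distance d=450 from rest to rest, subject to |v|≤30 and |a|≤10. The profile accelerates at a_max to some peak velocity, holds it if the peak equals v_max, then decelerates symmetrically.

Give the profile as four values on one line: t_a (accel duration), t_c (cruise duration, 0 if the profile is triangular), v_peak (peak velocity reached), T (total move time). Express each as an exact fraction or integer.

t_a=3 t_c=12 v_peak=30 T=18

vₘ²/aₘ = 30²/10 = 90
450 ≥ 90 → trapezoidal
t_a = 30/10 = 3; v_peak = 30
d_cruise = 450 − 90 = 360; t_c = 360/30 = 12
T = 2·3 + 12 = 18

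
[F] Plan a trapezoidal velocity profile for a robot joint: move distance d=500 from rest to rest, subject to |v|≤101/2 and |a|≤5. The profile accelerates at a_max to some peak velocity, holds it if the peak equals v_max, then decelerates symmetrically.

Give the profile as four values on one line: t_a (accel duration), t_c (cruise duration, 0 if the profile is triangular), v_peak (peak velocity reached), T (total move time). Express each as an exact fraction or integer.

(v_max)²/a_max = (101/2)²/5 = 10201/20
500 < 10201/20 → triangular
v_peak = √(500·5) = √2500 = 50
t_a = 50/5 = 10; t_c = 0
T = 2·10 = 20

t_a=10 t_c=0 v_peak=50 T=20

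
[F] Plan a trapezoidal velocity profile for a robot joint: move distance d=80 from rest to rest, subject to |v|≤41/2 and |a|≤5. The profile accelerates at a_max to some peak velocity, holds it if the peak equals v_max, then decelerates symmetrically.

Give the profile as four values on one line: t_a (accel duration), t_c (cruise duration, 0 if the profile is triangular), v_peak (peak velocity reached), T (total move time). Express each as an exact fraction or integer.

t_a=4 t_c=0 v_peak=20 T=8

(v_max)²/a_max = (41/2)²/5 = 1681/20
80 < 1681/20 → triangular
v_peak = √(80·5) = √400 = 20
t_a = 20/5 = 4; t_c = 0
T = 2·4 = 8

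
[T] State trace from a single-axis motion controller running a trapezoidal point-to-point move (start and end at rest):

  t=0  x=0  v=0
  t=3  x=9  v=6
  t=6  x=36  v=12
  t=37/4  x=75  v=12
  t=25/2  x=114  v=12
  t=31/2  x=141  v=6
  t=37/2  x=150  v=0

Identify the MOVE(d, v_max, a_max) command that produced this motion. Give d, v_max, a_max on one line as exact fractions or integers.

d=150 v_max=12 a_max=2

final state: t=37/2, x=150, v=0 → d = 150
a_max = (6−0)/(3−0) = 2
max v = 12 over t∈[6,25/2] → v_max = 12
check: 12·(6+13/2) = 150 ✓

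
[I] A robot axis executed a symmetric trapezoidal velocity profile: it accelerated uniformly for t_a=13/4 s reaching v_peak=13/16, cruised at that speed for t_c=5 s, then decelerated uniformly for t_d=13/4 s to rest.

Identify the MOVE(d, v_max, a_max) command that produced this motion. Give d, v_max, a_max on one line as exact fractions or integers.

d=429/64 v_max=13/16 a_max=1/4

a_max = (13/16)/(13/4) = 1/4
d_a = ½·13/16·13/4 = 169/128; d_c = 13/16·5 = 65/16
d = 2·169/128 + 65/16 = 429/64
t_c = 5 > 0 so v_max = 13/16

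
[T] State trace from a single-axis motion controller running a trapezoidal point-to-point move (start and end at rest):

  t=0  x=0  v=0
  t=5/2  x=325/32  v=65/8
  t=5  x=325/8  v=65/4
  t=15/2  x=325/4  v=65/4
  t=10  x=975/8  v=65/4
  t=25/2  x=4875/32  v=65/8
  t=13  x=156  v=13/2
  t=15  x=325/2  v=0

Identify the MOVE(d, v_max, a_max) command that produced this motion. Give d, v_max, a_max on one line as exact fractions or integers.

final state: t=15, x=325/2, v=0 → d = 325/2
a_max = (65/8−0)/(5/2−0) = 13/4
max v = 65/4 over t∈[5,10] → v_max = 65/4
check: 65/4·(5+5) = 325/2 ✓

d=325/2 v_max=65/4 a_max=13/4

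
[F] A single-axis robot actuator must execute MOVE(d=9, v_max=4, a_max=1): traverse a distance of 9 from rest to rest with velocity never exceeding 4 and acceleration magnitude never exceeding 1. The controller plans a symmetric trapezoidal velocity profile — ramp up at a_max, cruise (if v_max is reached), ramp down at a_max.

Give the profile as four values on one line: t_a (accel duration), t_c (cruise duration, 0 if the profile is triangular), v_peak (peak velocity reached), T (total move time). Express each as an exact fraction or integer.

v_max²/a_max = 4²/1 = 16
9 < 16 ⇒ no cruise
v_peak = √(9·1) = √9 = 3
t_a = 3/1 = 3; t_c = 0
T = 2·3 = 6

t_a=3 t_c=0 v_peak=3 T=6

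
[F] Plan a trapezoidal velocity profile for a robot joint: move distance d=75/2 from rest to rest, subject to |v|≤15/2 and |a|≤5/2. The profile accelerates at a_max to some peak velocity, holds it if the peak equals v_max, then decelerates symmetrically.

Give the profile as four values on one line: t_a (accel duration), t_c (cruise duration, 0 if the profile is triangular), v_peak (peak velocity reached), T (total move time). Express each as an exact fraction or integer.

vₘ²/aₘ = (15/2)²/(5/2) = 45/2
75/2 ≥ 45/2 ⇒ cruise phase
t_a = (15/2)/(5/2) = 3; v_peak = 15/2
d_cruise = 75/2 − 45/2 = 15; t_c = 15/(15/2) = 2
T = 2·3 + 2 = 8

t_a=3 t_c=2 v_peak=15/2 T=8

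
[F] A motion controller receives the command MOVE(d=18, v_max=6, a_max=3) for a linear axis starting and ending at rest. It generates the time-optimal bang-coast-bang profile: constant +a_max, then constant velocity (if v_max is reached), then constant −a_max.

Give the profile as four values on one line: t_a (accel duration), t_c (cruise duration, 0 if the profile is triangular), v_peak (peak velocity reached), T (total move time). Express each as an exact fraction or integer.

t_a=2 t_c=1 v_peak=6 T=5

v_max²/a_max = 6²/3 = 12
18 ≥ 12 so v_max reached
t_a = 6/3 = 2; v_peak = 6
d_cruise = 18 − 12 = 6; t_c = 6/6 = 1
T = 2·2 + 1 = 5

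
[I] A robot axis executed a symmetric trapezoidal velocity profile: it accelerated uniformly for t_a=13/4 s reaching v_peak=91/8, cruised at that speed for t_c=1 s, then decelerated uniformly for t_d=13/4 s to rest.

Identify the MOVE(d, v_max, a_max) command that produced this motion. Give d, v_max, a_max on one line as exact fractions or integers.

a_max = (91/8)/(13/4) = 7/2
d_a = ½·91/8·13/4 = 1183/64; d_c = 91/8·1 = 91/8
d = 2·1183/64 + 91/8 = 1547/32
t_c = 1 > 0 so v_max = 91/8

d=1547/32 v_max=91/8 a_max=7/2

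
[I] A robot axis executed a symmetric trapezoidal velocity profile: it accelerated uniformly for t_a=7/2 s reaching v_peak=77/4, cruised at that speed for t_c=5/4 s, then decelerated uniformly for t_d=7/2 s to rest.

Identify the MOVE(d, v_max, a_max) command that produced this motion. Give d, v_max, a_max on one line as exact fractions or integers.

a_max = (77/4)/(7/2) = 11/2
d_a = ½·77/4·7/2 = 539/16; d_c = 77/4·5/4 = 385/16
d = 2·539/16 + 385/16 = 1463/16
t_c = 5/4 > 0 ⇒ limit active, v_max = 77/4

d=1463/16 v_max=77/4 a_max=11/2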